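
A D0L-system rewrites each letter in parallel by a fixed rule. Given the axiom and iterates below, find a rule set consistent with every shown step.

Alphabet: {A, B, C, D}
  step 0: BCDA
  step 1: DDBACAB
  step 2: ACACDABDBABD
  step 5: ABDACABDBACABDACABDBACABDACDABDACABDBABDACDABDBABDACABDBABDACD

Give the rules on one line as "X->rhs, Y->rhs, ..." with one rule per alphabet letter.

A->AB, B->D, C->DB, D->AC

  step 1 ⇒ step 2: DDBACAB ⇒ AC·AC·D·AB·DB·AB·D
    A ↦ AB
    B ↦ D
    C ↦ DB
    D ↦ AC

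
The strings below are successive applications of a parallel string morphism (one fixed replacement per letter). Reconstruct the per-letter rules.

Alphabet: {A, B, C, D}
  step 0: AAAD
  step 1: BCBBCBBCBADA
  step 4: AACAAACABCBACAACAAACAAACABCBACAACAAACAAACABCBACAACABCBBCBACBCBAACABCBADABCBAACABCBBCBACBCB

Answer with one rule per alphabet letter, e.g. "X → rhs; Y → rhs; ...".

A->BCB, B->A, C->AC, D->ADA

  step 0 ⇒ step 1: AAAD ⇒ BCB·BCB·BCB·ADA
    A ↦ BCB
    D ↦ ADA
    B ↦ A  (constrained at step 1)
    C ↦ AC  (constrained at step 1)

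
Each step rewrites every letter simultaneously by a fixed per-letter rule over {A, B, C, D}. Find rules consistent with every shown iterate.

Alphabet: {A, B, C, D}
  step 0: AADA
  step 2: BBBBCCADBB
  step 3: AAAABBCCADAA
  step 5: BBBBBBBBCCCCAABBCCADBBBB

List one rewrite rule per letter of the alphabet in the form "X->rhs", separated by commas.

  step 2 ⇒ step 3: BBBBCCADBB ⇒ A·A·A·A·B·B·CC·AD·A·A
    A ↦ CC
    B ↦ A
    C ↦ B
    D ↦ AD

A->CC, B->A, C->B, D->AD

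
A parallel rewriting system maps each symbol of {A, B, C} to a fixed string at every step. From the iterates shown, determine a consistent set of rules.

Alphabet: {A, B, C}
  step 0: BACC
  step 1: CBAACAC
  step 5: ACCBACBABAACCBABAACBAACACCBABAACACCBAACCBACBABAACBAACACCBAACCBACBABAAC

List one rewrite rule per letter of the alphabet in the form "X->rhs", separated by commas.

A->BA, B->C, C->AC

  step 0 ⇒ step 1: BACC ⇒ C·BA·AC·AC
    A ↦ BA
    B ↦ C
    C ↦ AC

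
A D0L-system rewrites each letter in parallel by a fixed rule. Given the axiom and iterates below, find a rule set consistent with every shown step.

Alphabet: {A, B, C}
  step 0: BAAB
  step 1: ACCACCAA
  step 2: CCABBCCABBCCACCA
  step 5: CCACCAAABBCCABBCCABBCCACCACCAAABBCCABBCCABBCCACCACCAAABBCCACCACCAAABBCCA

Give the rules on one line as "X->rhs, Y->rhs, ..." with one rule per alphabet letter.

  step 1 ⇒ step 2: ACCACCAA ⇒ CCA·B·B·CCA·B·B·CCA·CCA
    A ↦ CCA
    C ↦ B
  step 0 ⇒ step 1: BAAB ⇒ A·CCA·CCA·A
    B ↦ A

A->CCA, B->A, C->B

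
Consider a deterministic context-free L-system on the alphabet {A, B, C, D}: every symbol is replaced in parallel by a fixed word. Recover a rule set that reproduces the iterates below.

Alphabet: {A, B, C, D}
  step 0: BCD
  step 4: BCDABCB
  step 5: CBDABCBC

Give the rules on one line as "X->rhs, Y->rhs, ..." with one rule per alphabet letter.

  step 4 ⇒ step 5: BCDABCB ⇒ C·B·DA·B·C·B·C
    A ↦ B
    B ↦ C
    C ↦ B
    D ↦ DA

A->B, B->C, C->B, D->DA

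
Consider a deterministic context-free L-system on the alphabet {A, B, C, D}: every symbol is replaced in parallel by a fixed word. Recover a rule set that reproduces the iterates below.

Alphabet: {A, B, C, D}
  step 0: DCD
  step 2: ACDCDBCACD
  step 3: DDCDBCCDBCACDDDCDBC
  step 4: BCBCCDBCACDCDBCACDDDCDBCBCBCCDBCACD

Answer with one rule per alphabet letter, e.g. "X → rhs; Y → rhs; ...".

  step 3 ⇒ step 4: DDCDBCCDBCACDDDCDBC ⇒ BC·BC·CD·BC·A·CD·CD·BC·A·CD·DD·CD·BC·BC·BC·CD·BC·A·CD
    A ↦ DD
    B ↦ A
    C ↦ CD
    D ↦ BC

A->DD, B->A, C->CD, D->BC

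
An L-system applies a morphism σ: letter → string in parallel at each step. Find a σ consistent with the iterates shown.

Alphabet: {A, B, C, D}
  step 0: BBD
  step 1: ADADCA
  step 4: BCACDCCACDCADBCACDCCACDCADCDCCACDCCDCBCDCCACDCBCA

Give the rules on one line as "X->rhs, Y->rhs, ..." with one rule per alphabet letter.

A->B, B->AD, C->CDC, D->CA

  step 0 ⇒ step 1: BBD ⇒ AD·AD·CA
    B ↦ AD
    D ↦ CA
    A ↦ B  (constrained at step 1)
    C ↦ CDC  (constrained at step 1)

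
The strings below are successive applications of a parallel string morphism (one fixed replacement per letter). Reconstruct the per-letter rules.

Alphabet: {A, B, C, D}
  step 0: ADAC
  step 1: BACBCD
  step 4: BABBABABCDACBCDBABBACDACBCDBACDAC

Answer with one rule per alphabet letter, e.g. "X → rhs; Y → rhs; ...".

A->B, B->BA, C->CD, D->AC

  step 0 ⇒ step 1: ADAC ⇒ B·AC·B·CD
    A ↦ B
    C ↦ CD
    D ↦ AC
    B ↦ BA  (constrained at step 1)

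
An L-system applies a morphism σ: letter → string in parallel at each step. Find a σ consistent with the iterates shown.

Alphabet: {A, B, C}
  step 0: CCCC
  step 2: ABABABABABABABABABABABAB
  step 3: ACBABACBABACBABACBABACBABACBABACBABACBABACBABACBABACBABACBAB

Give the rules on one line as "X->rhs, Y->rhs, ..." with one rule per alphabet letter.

A->ACB, B->AB, C->BBB

  step 2 ⇒ step 3: ABABABABABABABABABABABAB ⇒ ACB·AB·ACB·AB·ACB·AB·ACB·AB·ACB·AB·ACB·AB·ACB·AB·ACB·AB·ACB·AB·ACB·AB·ACB·AB·ACB·AB
    A ↦ ACB
    B ↦ AB
    C ↦ BBB  (constrained at step 0)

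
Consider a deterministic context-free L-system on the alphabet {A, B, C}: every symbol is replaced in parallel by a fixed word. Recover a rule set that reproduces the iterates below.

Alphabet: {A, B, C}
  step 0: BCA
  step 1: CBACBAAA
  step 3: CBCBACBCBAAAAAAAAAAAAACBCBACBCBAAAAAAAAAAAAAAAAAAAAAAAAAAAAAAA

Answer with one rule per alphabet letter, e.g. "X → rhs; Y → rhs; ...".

  step 0 ⇒ step 1: BCA ⇒ CBA·CB·AAA
    A ↦ AAA
    B ↦ CBA
    C ↦ CB

A->AAA, B->CBA, C->CB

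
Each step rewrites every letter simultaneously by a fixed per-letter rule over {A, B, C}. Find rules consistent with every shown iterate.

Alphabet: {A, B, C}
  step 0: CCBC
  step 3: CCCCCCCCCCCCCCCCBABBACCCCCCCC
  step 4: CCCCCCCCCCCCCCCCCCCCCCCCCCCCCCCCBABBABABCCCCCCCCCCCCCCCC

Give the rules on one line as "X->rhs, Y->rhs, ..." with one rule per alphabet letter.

  step 3 ⇒ step 4: CCCCCCCCCCCCCCCCBABBACCCCCCCC ⇒ CC·CC·CC·CC·CC·CC·CC·CC·CC·CC·CC·CC·CC·CC·CC·CC·BA·B·BA·BA·B·CC·CC·CC·CC·CC·CC·CC·CC
    A ↦ B
    B ↦ BA
    C ↦ CC

A->B, B->BA, C->CC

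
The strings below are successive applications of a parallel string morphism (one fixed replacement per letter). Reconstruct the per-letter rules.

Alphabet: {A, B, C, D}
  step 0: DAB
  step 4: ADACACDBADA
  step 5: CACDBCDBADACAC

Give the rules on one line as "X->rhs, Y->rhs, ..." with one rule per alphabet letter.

A->C, B->DA, C->DB, D->A

  step 4 ⇒ step 5: ADACACDBADA ⇒ C·A·C·DB·C·DB·A·DA·C·A·C
    A ↦ C
    B ↦ DA
    C ↦ DB
    D ↦ A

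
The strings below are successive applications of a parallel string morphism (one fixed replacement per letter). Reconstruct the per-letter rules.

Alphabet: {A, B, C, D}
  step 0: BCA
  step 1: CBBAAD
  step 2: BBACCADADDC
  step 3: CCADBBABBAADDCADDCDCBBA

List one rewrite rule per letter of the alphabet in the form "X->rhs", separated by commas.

  step 2 ⇒ step 3: BBACCADADDC ⇒ C·C·AD·BBA·BBA·AD·DC·AD·DC·DC·BBA
    A ↦ AD
    B ↦ C
    C ↦ BBA
    D ↦ DC

A->AD, B->C, C->BBA, D->DC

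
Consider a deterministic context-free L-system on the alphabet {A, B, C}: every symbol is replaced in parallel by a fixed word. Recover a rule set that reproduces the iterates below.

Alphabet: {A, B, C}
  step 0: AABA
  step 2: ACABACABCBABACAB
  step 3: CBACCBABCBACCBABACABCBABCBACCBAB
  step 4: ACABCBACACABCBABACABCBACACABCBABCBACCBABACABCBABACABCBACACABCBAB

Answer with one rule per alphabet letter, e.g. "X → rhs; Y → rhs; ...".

  step 3 ⇒ step 4: CBACCBABCBACCBABACABCBABCBACCBAB ⇒ AC·AB·CB·AC·AC·AB·CB·AB·AC·AB·CB·AC·AC·AB·CB·AB·CB·AC·CB·AB·AC·AB·CB·AB·AC·AB·CB·AC·AC·AB·CB·AB
    A ↦ CB
    B ↦ AB
    C ↦ AC

A->CB, B->AB, C->AC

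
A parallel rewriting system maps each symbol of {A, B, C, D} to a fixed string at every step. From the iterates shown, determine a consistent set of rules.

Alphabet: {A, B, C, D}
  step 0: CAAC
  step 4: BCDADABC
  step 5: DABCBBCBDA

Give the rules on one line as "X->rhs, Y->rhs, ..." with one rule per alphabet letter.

  step 4 ⇒ step 5: BCDADABC ⇒ D·A·BC·B·BC·B·D·A
    A ↦ B
    B ↦ D
    C ↦ A
    D ↦ BC

A->B, B->D, C->A, D->BC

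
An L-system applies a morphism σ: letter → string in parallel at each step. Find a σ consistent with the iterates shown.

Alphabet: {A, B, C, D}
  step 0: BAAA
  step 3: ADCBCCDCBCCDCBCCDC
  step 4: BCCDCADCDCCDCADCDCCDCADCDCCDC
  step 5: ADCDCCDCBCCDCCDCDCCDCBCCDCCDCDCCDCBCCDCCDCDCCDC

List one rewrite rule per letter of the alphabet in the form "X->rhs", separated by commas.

A->BC, B->A, C->DC, D->C

  step 4 ⇒ step 5: BCCDCADCDCCDCADCDCCDCADCDCCDC ⇒ A·DC·DC·C·DC·BC·C·DC·C·DC·DC·C·DC·BC·C·DC·C·DC·DC·C·DC·BC·C·DC·C·DC·DC·C·DC
    A ↦ BC
    B ↦ A
    C ↦ DC
    D ↦ C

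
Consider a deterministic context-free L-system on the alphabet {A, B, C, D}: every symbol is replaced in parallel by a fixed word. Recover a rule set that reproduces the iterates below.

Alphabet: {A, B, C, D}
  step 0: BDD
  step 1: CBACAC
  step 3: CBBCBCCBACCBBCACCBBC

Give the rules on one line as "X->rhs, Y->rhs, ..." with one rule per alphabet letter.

A->D, B->CB, C->BC, D->AC

  step 0 ⇒ step 1: BDD ⇒ CB·AC·AC
    B ↦ CB
    D ↦ AC
    A ↦ D  (constrained at step 1)
    C ↦ BC  (constrained at step 1)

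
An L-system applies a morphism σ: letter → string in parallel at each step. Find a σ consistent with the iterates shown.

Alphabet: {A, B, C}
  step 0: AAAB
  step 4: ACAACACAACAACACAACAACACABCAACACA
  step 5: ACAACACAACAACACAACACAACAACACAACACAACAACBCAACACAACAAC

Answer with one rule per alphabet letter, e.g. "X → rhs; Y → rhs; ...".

  step 4 ⇒ step 5: ACAACACAACAACACAACAACACABCAACACA ⇒ AC·A·AC·AC·A·AC·A·AC·AC·A·AC·AC·A·AC·A·AC·AC·A·AC·AC·A·AC·A·AC·BC·A·AC·AC·A·AC·A·AC
    A ↦ AC
    B ↦ BC
    C ↦ A

A->AC, B->BC, C->A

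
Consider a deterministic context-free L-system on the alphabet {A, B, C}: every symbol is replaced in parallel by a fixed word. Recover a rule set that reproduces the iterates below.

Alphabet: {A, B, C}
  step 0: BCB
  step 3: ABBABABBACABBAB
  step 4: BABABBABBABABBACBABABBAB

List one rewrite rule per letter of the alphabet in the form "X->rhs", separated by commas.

A->B, B->AB, C->AC

  step 3 ⇒ step 4: ABBABABBACABBAB ⇒ B·AB·AB·B·AB·B·AB·AB·B·AC·B·AB·AB·B·AB
    A ↦ B
    B ↦ AB
    C ↦ AC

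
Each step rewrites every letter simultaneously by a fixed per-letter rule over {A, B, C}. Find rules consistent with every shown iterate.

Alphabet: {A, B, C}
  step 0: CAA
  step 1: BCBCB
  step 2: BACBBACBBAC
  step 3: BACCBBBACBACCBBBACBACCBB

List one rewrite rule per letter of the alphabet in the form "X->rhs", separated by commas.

  step 2 ⇒ step 3: BACBBACBBAC ⇒ BAC·CB·B·BAC·BAC·CB·B·BAC·BAC·CB·B
    A ↦ CB
    B ↦ BAC
    C ↦ B

A->CB, B->BAC, C->B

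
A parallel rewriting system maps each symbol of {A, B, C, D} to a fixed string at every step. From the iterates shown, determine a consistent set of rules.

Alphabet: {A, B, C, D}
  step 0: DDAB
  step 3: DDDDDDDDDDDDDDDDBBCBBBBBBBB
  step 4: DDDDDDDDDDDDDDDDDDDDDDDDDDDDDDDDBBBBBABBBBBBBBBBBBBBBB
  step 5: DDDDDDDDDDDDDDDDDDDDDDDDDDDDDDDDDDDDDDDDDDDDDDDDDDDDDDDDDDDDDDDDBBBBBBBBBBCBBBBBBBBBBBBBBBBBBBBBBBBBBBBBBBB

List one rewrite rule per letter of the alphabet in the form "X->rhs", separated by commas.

  step 4 ⇒ step 5: DDDDDDDDDDDDDDDDDDDDDDDDDDDDDDDDBBBBBABBBBBBBBBBBBBBBB ⇒ DD·DD·DD·DD·DD·DD·DD·DD·DD·DD·DD·DD·DD·DD·DD·DD·DD·DD·DD·DD·DD·DD·DD·DD·DD·DD·DD·DD·DD·DD·DD·DD·BB·BB·BB·BB·BB·C·BB·BB·BB·BB·BB·BB·BB·BB·BB·BB·BB·BB·BB·BB·BB·BB
    A ↦ C
    B ↦ BB
    D ↦ DD
  step 3 ⇒ step 4: DDDDDDDDDDDDDDDDBBCBBBBBBBB ⇒ DD·DD·DD·DD·DD·DD·DD·DD·DD·DD·DD·DD·DD·DD·DD·DD·BB·BB·BA·BB·BB·BB·BB·BB·BB·BB·BB
    C ↦ BA

A->C, B->BB, C->BA, D->DD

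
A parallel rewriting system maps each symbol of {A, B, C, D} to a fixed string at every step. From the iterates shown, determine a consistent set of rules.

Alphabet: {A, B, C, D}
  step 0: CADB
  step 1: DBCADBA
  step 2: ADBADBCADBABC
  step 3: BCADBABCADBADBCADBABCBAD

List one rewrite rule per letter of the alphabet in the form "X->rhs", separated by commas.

A->BC, B->BA, C->D, D->AD

  step 2 ⇒ step 3: ADBADBCADBABC ⇒ BC·AD·BA·BC·AD·BA·D·BC·AD·BA·BC·BA·D
    A ↦ BC
    B ↦ BA
    C ↦ D
    D ↦ AD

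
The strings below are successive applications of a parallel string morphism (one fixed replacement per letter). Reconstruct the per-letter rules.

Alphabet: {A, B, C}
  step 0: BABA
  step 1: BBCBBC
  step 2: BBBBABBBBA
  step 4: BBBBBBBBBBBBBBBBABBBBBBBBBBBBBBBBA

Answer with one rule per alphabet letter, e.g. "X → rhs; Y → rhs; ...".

  step 1 ⇒ step 2: BBCBBC ⇒ BB·BB·A·BB·BB·A
    B ↦ BB
    C ↦ A
  step 0 ⇒ step 1: BABA ⇒ BB·C·BB·C
    A ↦ C

A->C, B->BB, C->A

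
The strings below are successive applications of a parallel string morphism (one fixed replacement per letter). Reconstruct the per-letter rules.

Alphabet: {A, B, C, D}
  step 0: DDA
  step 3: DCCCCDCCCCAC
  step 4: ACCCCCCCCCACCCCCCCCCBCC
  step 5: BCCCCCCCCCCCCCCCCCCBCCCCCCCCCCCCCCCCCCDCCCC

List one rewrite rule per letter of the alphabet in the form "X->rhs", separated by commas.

A->B, B->D, C->CC, D->AC

  step 4 ⇒ step 5: ACCCCCCCCCACCCCCCCCCBCC ⇒ B·CC·CC·CC·CC·CC·CC·CC·CC·CC·B·CC·CC·CC·CC·CC·CC·CC·CC·CC·D·CC·CC
    A ↦ B
    B ↦ D
    C ↦ CC
  step 3 ⇒ step 4: DCCCCDCCCCAC ⇒ AC·CC·CC·CC·CC·AC·CC·CC·CC·CC·B·CC
    D ↦ AC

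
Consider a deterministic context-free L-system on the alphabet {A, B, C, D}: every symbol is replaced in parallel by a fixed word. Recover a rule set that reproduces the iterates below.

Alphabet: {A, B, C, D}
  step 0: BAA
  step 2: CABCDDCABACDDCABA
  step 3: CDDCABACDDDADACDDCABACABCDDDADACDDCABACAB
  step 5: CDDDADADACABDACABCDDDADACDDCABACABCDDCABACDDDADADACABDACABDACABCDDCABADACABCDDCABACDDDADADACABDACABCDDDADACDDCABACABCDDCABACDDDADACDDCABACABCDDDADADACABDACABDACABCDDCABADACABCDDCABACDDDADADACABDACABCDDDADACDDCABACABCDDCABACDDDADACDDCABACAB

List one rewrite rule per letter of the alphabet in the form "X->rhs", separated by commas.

  step 2 ⇒ step 3: CABCDDCABACDDCABA ⇒ CDD·CAB·A·CDD·DA·DA·CDD·CAB·A·CAB·CDD·DA·DA·CDD·CAB·A·CAB
    A ↦ CAB
    B ↦ A
    C ↦ CDD
    D ↦ DA

A->CAB, B->A, C->CDD, D->DA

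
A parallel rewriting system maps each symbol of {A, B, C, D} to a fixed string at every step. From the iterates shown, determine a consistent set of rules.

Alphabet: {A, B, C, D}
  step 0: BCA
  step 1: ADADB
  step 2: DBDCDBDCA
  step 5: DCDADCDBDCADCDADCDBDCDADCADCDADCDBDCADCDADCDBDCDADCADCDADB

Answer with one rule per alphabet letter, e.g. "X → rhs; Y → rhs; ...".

A->DB, B->A, C->DA, D->DC

  step 1 ⇒ step 2: ADADB ⇒ DB·DC·DB·DC·A
    A ↦ DB
    B ↦ A
    D ↦ DC
  step 0 ⇒ step 1: BCA ⇒ A·DA·DB
    C ↦ DA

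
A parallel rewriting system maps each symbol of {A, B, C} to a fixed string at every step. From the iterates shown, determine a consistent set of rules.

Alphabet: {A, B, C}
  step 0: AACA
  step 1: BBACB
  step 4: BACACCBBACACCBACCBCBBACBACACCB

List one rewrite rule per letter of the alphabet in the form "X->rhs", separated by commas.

  step 0 ⇒ step 1: AACA ⇒ B·B·AC·B
    A ↦ B
    C ↦ AC
    B ↦ CB  (constrained at step 1)

A->B, B->CB, C->AC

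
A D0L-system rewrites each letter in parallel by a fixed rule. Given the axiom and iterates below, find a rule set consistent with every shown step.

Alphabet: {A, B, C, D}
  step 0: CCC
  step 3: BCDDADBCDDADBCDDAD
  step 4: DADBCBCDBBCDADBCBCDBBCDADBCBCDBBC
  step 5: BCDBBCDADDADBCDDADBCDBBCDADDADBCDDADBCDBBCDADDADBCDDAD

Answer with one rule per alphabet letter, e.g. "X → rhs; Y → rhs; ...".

  step 4 ⇒ step 5: DADBCBCDBBCDADBCBCDBBCDADBCBCDBBC ⇒ BC·DB·BC·D·AD·D·AD·BC·D·D·AD·BC·DB·BC·D·AD·D·AD·BC·D·D·AD·BC·DB·BC·D·AD·D·AD·BC·D·D·AD
    A ↦ DB
    B ↦ D
    C ↦ AD
    D ↦ BC

A->DB, B->D, C->AD, D->BC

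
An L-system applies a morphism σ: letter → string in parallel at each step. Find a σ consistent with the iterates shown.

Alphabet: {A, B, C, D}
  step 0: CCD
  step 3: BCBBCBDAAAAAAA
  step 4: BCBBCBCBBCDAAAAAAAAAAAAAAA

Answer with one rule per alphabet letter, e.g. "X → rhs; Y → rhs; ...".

A->AA, B->BC, C->B, D->DA

  step 3 ⇒ step 4: BCBBCBDAAAAAAA ⇒ BC·B·BC·BC·B·BC·DA·AA·AA·AA·AA·AA·AA·AA
    A ↦ AA
    B ↦ BC
    C ↦ B
    D ↦ DA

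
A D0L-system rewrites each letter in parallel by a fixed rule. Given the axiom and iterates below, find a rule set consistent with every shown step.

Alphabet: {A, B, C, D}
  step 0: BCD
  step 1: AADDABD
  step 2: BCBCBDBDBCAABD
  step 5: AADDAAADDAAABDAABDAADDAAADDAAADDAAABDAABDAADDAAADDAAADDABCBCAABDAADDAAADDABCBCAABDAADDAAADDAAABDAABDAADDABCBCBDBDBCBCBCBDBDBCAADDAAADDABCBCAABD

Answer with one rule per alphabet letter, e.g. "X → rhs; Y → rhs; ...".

  step 1 ⇒ step 2: AADDABD ⇒ BC·BC·BD·BD·BC·AA·BD
    A ↦ BC
    B ↦ AA
    D ↦ BD
  step 0 ⇒ step 1: BCD ⇒ AA·DDA·BD
    C ↦ DDA

A->BC, B->AA, C->DDA, D->BD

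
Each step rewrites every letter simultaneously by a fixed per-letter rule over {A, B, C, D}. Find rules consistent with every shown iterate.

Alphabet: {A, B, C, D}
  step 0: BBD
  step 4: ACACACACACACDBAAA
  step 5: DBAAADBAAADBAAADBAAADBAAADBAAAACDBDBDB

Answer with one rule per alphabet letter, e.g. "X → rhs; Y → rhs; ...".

  step 4 ⇒ step 5: ACACACACACACDBAAA ⇒ DB·AAA·DB·AAA·DB·AAA·DB·AAA·DB·AAA·DB·AAA·A·C·DB·DB·DB
    A ↦ DB
    B ↦ C
    C ↦ AAA
    D ↦ A

A->DB, B->C, C->AAA, D->A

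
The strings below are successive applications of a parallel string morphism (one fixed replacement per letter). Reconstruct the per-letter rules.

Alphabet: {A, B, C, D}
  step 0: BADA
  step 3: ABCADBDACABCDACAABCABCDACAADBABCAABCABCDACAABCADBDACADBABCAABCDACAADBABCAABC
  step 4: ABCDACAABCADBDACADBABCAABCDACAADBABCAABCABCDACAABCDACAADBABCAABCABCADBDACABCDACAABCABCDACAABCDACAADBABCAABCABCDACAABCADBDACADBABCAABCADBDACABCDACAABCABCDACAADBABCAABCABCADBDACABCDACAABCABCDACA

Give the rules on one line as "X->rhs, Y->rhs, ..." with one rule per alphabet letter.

  step 3 ⇒ step 4: ABCADBDACABCDACAABCABCDACAADBABCAABCABCDACAABCADBDACADBABCAABCDACAADBABCAABC ⇒ ABC·DAC·A·ABC·ADB·DAC·ADB·ABC·A·ABC·DAC·A·ADB·ABC·A·ABC·ABC·DAC·A·ABC·DAC·A·ADB·ABC·A·ABC·ABC·ADB·DAC·ABC·DAC·A·ABC·ABC·DAC·A·ABC·DAC·A·ADB·ABC·A·ABC·ABC·DAC·A·ABC·ADB·DAC·ADB·ABC·A·ABC·ADB·DAC·ABC·DAC·A·ABC·ABC·DAC·A·ADB·ABC·A·ABC·ABC·ADB·DAC·ABC·DAC·A·ABC·ABC·DAC·A
    A ↦ ABC
    B ↦ DAC
    C ↦ A
    D ↦ ADB

A->ABC, B->DAC, C->A, D->ADB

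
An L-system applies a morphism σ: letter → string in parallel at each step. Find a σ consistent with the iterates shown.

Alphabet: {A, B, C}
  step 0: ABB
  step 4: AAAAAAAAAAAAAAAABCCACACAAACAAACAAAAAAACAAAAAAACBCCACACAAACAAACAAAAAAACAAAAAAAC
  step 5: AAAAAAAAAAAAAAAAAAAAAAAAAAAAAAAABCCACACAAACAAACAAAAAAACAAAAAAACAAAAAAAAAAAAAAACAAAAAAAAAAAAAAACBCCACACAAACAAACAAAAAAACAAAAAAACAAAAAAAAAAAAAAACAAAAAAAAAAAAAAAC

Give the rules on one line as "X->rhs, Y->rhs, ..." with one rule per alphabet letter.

A->AA, B->BCC, C->AC

  step 4 ⇒ step 5: AAAAAAAAAAAAAAAABCCACACAAACAAACAAAAAAACAAAAAAACBCCACACAAACAAACAAAAAAACAAAAAAAC ⇒ AA·AA·AA·AA·AA·AA·AA·AA·AA·AA·AA·AA·AA·AA·AA·AA·BCC·AC·AC·AA·AC·AA·AC·AA·AA·AA·AC·AA·AA·AA·AC·AA·AA·AA·AA·AA·AA·AA·AC·AA·AA·AA·AA·AA·AA·AA·AC·BCC·AC·AC·AA·AC·AA·AC·AA·AA·AA·AC·AA·AA·AA·AC·AA·AA·AA·AA·AA·AA·AA·AC·AA·AA·AA·AA·AA·AA·AA·AC
    A ↦ AA
    B ↦ BCC
    C ↦ AC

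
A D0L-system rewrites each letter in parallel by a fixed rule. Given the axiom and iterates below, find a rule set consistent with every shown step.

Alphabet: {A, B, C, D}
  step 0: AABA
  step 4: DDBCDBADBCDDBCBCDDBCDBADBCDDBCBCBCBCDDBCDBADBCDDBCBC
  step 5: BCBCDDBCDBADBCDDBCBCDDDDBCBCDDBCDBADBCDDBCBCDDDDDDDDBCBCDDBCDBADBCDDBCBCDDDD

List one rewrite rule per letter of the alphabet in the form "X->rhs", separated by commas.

A->BAD, B->D, C->D, D->BC

  step 4 ⇒ step 5: DDBCDBADBCDDBCBCDDBCDBADBCDDBCBCBCBCDDBCDBADBCDDBCBC ⇒ BC·BC·D·D·BC·D·BAD·BC·D·D·BC·BC·D·D·D·D·BC·BC·D·D·BC·D·BAD·BC·D·D·BC·BC·D·D·D·D·D·D·D·D·BC·BC·D·D·BC·D·BAD·BC·D·D·BC·BC·D·D·D·D
    A ↦ BAD
    B ↦ D
    C ↦ D
    D ↦ BC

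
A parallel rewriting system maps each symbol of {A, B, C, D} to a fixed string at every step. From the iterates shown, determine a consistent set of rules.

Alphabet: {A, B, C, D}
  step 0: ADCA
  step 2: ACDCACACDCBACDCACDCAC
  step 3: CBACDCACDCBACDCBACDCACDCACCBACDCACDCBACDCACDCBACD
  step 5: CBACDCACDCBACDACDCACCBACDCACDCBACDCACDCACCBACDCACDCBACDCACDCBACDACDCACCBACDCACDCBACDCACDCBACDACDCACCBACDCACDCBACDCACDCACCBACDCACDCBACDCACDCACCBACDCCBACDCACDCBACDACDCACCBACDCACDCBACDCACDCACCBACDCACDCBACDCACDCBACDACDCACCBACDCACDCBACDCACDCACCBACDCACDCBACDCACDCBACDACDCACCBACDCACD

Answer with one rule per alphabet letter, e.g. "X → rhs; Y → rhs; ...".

  step 2 ⇒ step 3: ACDCACACDCBACDCACDCAC ⇒ CB·ACD·C·ACD·CB·ACD·CB·ACD·C·ACD·CAC·CB·ACD·C·ACD·CB·ACD·C·ACD·CB·ACD
    A ↦ CB
    B ↦ CAC
    C ↦ ACD
    D ↦ C

A->CB, B->CAC, C->ACD, D->C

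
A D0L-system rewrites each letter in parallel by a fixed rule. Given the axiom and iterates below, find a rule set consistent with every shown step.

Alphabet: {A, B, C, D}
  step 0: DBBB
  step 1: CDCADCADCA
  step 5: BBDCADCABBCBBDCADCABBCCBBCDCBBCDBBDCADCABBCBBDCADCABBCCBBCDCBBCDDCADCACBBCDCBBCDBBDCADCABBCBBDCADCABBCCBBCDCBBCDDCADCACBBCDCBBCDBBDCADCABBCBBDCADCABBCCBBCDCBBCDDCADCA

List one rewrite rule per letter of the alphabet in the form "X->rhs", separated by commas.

  step 0 ⇒ step 1: DBBB ⇒ C·DCA·DCA·DCA
    B ↦ DCA
    D ↦ C
    A ↦ CD  (constrained at step 1)
    C ↦ BB  (constrained at step 1)

A->CD, B->DCA, C->BB, D->C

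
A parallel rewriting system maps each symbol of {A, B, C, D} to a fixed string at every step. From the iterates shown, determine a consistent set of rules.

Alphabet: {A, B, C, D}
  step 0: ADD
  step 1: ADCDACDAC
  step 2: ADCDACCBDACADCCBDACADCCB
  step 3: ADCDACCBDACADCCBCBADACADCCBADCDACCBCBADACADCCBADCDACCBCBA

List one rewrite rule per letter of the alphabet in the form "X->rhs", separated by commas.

A->ADC, B->A, C->CB, D->DAC

  step 2 ⇒ step 3: ADCDACCBDACADCCBDACADCCB ⇒ ADC·DAC·CB·DAC·ADC·CB·CB·A·DAC·ADC·CB·ADC·DAC·CB·CB·A·DAC·ADC·CB·ADC·DAC·CB·CB·A
    A ↦ ADC
    B ↦ A
    C ↦ CB
    D ↦ DAC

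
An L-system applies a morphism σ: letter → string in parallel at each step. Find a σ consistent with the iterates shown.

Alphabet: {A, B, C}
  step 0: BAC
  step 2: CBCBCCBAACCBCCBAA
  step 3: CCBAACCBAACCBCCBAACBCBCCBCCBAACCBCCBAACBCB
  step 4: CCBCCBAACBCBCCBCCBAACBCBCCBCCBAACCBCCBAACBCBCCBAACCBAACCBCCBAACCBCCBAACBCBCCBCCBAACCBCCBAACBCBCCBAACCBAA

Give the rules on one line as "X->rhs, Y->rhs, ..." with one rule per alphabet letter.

A->CB, B->AA, C->CCB

  step 3 ⇒ step 4: CCBAACCBAACCBCCBAACBCBCCBCCBAACCBCCBAACBCB ⇒ CCB·CCB·AA·CB·CB·CCB·CCB·AA·CB·CB·CCB·CCB·AA·CCB·CCB·AA·CB·CB·CCB·AA·CCB·AA·CCB·CCB·AA·CCB·CCB·AA·CB·CB·CCB·CCB·AA·CCB·CCB·AA·CB·CB·CCB·AA·CCB·AA
    A ↦ CB
    B ↦ AA
    C ↦ CCB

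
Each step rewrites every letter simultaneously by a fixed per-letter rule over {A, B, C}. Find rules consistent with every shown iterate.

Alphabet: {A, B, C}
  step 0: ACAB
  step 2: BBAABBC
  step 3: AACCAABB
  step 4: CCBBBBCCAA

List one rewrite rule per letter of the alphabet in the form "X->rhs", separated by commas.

  step 3 ⇒ step 4: AACCAABB ⇒ C·C·BB·BB·C·C·A·A
    A ↦ C
    B ↦ A
    C ↦ BB

A->C, B->A, C->BB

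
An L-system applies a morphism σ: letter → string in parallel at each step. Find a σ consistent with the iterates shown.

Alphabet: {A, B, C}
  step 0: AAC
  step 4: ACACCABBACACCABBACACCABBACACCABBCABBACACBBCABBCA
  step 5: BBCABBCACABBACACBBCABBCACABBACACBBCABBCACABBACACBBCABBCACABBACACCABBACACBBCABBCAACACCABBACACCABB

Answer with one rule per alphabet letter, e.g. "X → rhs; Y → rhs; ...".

A->BB, B->AC, C->CA

  step 4 ⇒ step 5: ACACCABBACACCABBACACCABBACACCABBCABBACACBBCABBCA ⇒ BB·CA·BB·CA·CA·BB·AC·AC·BB·CA·BB·CA·CA·BB·AC·AC·BB·CA·BB·CA·CA·BB·AC·AC·BB·CA·BB·CA·CA·BB·AC·AC·CA·BB·AC·AC·BB·CA·BB·CA·AC·AC·CA·BB·AC·AC·CA·BB
    A ↦ BB
    B ↦ AC
    C ↦ CA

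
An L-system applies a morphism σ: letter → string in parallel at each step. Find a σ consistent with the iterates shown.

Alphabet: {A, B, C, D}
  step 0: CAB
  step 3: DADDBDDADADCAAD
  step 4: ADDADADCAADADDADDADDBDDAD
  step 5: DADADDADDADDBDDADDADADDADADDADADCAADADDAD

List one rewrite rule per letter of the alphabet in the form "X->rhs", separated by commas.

  step 4 ⇒ step 5: ADDADADCAADADDADDADDBDDAD ⇒ D·AD·AD·D·AD·D·AD·DB·D·D·AD·D·AD·AD·D·AD·AD·D·AD·AD·CA·AD·AD·D·AD
    A ↦ D
    B ↦ CA
    C ↦ DB
    D ↦ AD

A->D, B->CA, C->DB, D->AD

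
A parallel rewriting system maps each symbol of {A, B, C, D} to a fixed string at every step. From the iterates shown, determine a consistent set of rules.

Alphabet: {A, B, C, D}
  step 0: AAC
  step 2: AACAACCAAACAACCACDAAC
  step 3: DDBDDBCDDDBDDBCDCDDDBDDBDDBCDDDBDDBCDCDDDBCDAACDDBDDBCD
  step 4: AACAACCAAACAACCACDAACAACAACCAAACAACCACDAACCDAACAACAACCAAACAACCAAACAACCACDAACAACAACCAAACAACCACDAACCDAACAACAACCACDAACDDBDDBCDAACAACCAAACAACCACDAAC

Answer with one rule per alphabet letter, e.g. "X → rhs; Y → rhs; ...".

A->DDB, B->CA, C->CD, D->AAC

  step 3 ⇒ step 4: DDBDDBCDDDBDDBCDCDDDBDDBDDBCDDDBDDBCDCDDDBCDAACDDBDDBCD ⇒ AAC·AAC·CA·AAC·AAC·CA·CD·AAC·AAC·AAC·CA·AAC·AAC·CA·CD·AAC·CD·AAC·AAC·AAC·CA·AAC·AAC·CA·AAC·AAC·CA·CD·AAC·AAC·AAC·CA·AAC·AAC·CA·CD·AAC·CD·AAC·AAC·AAC·CA·CD·AAC·DDB·DDB·CD·AAC·AAC·CA·AAC·AAC·CA·CD·AAC
    A ↦ DDB
    B ↦ CA
    C ↦ CD
    D ↦ AAC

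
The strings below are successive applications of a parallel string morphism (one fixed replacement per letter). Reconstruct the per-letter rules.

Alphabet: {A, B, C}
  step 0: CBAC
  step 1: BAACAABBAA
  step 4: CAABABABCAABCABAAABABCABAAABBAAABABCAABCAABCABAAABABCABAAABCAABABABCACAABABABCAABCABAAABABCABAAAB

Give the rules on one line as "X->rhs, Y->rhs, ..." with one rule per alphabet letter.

  step 0 ⇒ step 1: CBAC ⇒ BAA·CA·AB·BAA
    A ↦ AB
    B ↦ CA
    C ↦ BAA

A->AB, B->CA, C->BAA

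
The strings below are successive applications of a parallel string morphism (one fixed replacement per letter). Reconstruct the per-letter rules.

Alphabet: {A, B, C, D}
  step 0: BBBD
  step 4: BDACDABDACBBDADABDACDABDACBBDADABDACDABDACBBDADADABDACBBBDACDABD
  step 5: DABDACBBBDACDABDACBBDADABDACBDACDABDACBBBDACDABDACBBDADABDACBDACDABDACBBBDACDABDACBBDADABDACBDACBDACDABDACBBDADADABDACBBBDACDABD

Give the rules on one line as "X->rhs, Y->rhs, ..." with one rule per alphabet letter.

A->AC, B->DA, C->BB, D->BD

  step 4 ⇒ step 5: BDACDABDACBBDADABDACDABDACBBDADABDACDABDACBBDADADABDACBBBDACDABD ⇒ DA·BD·AC·BB·BD·AC·DA·BD·AC·BB·DA·DA·BD·AC·BD·AC·DA·BD·AC·BB·BD·AC·DA·BD·AC·BB·DA·DA·BD·AC·BD·AC·DA·BD·AC·BB·BD·AC·DA·BD·AC·BB·DA·DA·BD·AC·BD·AC·BD·AC·DA·BD·AC·BB·DA·DA·DA·BD·AC·BB·BD·AC·DA·BD
    A ↦ AC
    B ↦ DA
    C ↦ BB
    D ↦ BD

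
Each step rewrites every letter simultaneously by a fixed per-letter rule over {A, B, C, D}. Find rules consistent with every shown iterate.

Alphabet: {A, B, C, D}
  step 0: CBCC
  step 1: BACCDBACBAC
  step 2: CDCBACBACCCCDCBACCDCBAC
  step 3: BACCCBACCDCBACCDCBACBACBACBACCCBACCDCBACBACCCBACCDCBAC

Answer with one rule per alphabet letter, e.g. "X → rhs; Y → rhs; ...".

  step 2 ⇒ step 3: CDCBACBACCCCDCBACCDCBAC ⇒ BAC·CC·BAC·CD·C·BAC·CD·C·BAC·BAC·BAC·BAC·CC·BAC·CD·C·BAC·BAC·CC·BAC·CD·C·BAC
    A ↦ C
    B ↦ CD
    C ↦ BAC
    D ↦ CC

A->C, B->CD, C->BAC, D->CC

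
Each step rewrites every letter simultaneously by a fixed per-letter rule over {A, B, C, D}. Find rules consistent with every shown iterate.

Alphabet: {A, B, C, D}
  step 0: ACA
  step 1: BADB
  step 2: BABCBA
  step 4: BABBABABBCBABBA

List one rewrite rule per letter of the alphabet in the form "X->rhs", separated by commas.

  step 1 ⇒ step 2: BADB ⇒ BA·B·C·BA
    A ↦ B
    B ↦ BA
    D ↦ C
  step 0 ⇒ step 1: ACA ⇒ B·AD·B
    C ↦ AD

A->B, B->BA, C->AD, D->C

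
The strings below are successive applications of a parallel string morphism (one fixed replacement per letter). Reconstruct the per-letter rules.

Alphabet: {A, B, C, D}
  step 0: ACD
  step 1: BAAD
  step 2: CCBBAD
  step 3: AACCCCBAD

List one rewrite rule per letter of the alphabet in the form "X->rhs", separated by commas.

A->B, B->CC, C->A, D->AD

  step 2 ⇒ step 3: CCBBAD ⇒ A·A·CC·CC·B·AD
    A ↦ B
    B ↦ CC
    C ↦ A
    D ↦ AD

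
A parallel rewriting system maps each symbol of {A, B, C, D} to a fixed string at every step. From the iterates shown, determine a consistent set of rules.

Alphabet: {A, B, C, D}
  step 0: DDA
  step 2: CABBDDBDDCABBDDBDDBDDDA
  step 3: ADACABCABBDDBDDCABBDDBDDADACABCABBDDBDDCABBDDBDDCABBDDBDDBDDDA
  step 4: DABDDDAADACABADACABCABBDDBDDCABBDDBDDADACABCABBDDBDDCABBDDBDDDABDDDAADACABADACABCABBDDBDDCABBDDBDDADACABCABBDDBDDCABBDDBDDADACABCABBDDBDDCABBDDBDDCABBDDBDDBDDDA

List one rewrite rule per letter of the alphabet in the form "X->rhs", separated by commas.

  step 3 ⇒ step 4: ADACABCABBDDBDDCABBDDBDDADACABCABBDDBDDCABBDDBDDCABBDDBDDBDDDA ⇒ DA·BDD·DA·A·DA·CAB·A·DA·CAB·CAB·BDD·BDD·CAB·BDD·BDD·A·DA·CAB·CAB·BDD·BDD·CAB·BDD·BDD·DA·BDD·DA·A·DA·CAB·A·DA·CAB·CAB·BDD·BDD·CAB·BDD·BDD·A·DA·CAB·CAB·BDD·BDD·CAB·BDD·BDD·A·DA·CAB·CAB·BDD·BDD·CAB·BDD·BDD·CAB·BDD·BDD·BDD·DA
    A ↦ DA
    B ↦ CAB
    C ↦ A
    D ↦ BDD

A->DA, B->CAB, C->A, D->BDD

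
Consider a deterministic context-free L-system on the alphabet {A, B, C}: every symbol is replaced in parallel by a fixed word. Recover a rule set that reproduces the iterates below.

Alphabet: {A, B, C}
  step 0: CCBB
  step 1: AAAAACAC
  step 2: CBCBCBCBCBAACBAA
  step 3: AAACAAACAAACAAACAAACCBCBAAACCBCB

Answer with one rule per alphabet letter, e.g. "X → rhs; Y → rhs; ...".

A->CB, B->AC, C->AA

  step 2 ⇒ step 3: CBCBCBCBCBAACBAA ⇒ AA·AC·AA·AC·AA·AC·AA·AC·AA·AC·CB·CB·AA·AC·CB·CB
    A ↦ CB
    B ↦ AC
    C ↦ AA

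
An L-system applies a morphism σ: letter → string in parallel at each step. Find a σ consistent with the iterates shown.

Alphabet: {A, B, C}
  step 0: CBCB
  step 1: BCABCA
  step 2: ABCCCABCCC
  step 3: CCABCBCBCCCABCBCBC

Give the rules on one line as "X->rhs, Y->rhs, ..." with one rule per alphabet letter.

  step 2 ⇒ step 3: ABCCCABCCC ⇒ CC·A·BC·BC·BC·CC·A·BC·BC·BC
    A ↦ CC
    B ↦ A
    C ↦ BC

A->CC, B->A, C->BC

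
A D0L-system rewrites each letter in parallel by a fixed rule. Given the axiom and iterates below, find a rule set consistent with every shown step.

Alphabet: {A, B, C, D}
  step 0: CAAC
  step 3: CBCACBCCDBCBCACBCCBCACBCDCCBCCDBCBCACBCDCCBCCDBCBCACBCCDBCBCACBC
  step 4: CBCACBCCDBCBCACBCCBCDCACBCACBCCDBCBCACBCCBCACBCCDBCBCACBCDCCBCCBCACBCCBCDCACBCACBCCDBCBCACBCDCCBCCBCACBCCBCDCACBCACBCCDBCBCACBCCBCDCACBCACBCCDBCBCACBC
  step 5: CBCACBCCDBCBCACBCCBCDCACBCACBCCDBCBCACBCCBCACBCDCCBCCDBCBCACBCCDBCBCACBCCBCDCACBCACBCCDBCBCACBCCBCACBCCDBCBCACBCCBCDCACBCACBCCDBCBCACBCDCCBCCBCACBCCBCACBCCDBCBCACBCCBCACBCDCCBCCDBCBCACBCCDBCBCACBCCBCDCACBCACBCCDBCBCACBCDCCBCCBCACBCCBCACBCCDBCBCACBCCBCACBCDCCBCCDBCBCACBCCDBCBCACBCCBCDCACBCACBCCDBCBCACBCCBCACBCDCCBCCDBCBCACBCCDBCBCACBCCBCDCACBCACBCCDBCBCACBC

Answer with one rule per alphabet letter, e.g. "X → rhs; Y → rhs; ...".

A->CDB, B->A, C->CBC, D->DC

  step 4 ⇒ step 5: CBCACBCCDBCBCACBCCBCDCACBCACBCCDBCBCACBCCBCACBCCDBCBCACBCDCCBCCBCACBCCBCDCACBCACBCCDBCBCACBCDCCBCCBCACBCCBCDCACBCACBCCDBCBCACBCCBCDCACBCACBCCDBCBCACBC ⇒ CBC·A·CBC·CDB·CBC·A·CBC·CBC·DC·A·CBC·A·CBC·CDB·CBC·A·CBC·CBC·A·CBC·DC·CBC·CDB·CBC·A·CBC·CDB·CBC·A·CBC·CBC·DC·A·CBC·A·CBC·CDB·CBC·A·CBC·CBC·A·CBC·CDB·CBC·A·CBC·CBC·DC·A·CBC·A·CBC·CDB·CBC·A·CBC·DC·CBC·CBC·A·CBC·CBC·A·CBC·CDB·CBC·A·CBC·CBC·A·CBC·DC·CBC·CDB·CBC·A·CBC·CDB·CBC·A·CBC·CBC·DC·A·CBC·A·CBC·CDB·CBC·A·CBC·DC·CBC·CBC·A·CBC·CBC·A·CBC·CDB·CBC·A·CBC·CBC·A·CBC·DC·CBC·CDB·CBC·A·CBC·CDB·CBC·A·CBC·CBC·DC·A·CBC·A·CBC·CDB·CBC·A·CBC·CBC·A·CBC·DC·CBC·CDB·CBC·A·CBC·CDB·CBC·A·CBC·CBC·DC·A·CBC·A·CBC·CDB·CBC·A·CBC
    A ↦ CDB
    B ↦ A
    C ↦ CBC
    D ↦ DC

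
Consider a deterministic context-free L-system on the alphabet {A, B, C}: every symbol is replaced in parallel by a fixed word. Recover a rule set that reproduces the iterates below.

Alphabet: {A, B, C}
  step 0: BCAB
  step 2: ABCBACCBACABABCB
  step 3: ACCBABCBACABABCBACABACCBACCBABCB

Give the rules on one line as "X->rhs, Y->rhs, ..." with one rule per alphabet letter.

A->AC, B->CB, C->AB

  step 2 ⇒ step 3: ABCBACCBACABABCB ⇒ AC·CB·AB·CB·AC·AB·AB·CB·AC·AB·AC·CB·AC·CB·AB·CB
    A ↦ AC
    B ↦ CB
    C ↦ AB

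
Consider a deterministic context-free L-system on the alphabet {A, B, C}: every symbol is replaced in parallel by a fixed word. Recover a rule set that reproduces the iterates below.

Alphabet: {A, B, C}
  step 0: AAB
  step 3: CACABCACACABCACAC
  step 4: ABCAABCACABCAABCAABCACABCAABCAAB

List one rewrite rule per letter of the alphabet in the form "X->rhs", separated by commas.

  step 3 ⇒ step 4: CACABCACACABCACAC ⇒ AB·CA·AB·CA·C·AB·CA·AB·CA·AB·CA·C·AB·CA·AB·CA·AB
    A ↦ CA
    B ↦ C
    C ↦ AB

A->CA, B->C, C->AB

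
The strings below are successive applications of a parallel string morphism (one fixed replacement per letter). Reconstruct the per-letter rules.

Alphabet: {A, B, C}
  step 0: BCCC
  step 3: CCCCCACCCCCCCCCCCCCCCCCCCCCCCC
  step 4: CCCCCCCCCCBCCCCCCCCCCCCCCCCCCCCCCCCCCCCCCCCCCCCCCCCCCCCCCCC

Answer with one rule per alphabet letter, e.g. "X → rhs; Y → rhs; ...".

  step 3 ⇒ step 4: CCCCCACCCCCCCCCCCCCCCCCCCCCCCC ⇒ CC·CC·CC·CC·CC·B·CC·CC·CC·CC·CC·CC·CC·CC·CC·CC·CC·CC·CC·CC·CC·CC·CC·CC·CC·CC·CC·CC·CC·CC
    A ↦ B
    C ↦ CC
    B ↦ CA  (constrained at step 0)

A->B, B->CA, C->CC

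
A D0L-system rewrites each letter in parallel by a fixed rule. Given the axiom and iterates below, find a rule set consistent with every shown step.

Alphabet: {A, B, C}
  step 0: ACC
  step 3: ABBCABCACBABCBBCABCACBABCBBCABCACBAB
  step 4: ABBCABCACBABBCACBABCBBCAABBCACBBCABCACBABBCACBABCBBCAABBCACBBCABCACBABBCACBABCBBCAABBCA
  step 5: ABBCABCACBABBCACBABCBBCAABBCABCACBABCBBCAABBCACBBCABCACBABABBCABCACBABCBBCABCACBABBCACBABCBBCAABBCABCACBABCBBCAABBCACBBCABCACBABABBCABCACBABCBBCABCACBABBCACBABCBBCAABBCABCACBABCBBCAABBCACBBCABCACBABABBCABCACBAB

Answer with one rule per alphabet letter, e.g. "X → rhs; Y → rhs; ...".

A->AB, B->BCA, C->CB

  step 4 ⇒ step 5: ABBCABCACBABBCACBABCBBCAABBCACBBCABCACBABBCACBABCBBCAABBCACBBCABCACBABBCACBABCBBCAABBCA ⇒ AB·BCA·BCA·CB·AB·BCA·CB·AB·CB·BCA·AB·BCA·BCA·CB·AB·CB·BCA·AB·BCA·CB·BCA·BCA·CB·AB·AB·BCA·BCA·CB·AB·CB·BCA·BCA·CB·AB·BCA·CB·AB·CB·BCA·AB·BCA·BCA·CB·AB·CB·BCA·AB·BCA·CB·BCA·BCA·CB·AB·AB·BCA·BCA·CB·AB·CB·BCA·BCA·CB·AB·BCA·CB·AB·CB·BCA·AB·BCA·BCA·CB·AB·CB·BCA·AB·BCA·CB·BCA·BCA·CB·AB·AB·BCA·BCA·CB·AB
    A ↦ AB
    B ↦ BCA
    C ↦ CB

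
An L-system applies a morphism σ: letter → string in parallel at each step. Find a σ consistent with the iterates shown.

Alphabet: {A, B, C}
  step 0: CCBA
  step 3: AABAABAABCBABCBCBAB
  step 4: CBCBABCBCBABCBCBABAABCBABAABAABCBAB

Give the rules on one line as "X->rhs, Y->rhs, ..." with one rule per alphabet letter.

  step 3 ⇒ step 4: AABAABAABCBABCBCBAB ⇒ CB·CB·AB·CB·CB·AB·CB·CB·AB·A·AB·CB·AB·A·AB·A·AB·CB·AB
    A ↦ CB
    B ↦ AB
    C ↦ A

A->CB, B->AB, C->A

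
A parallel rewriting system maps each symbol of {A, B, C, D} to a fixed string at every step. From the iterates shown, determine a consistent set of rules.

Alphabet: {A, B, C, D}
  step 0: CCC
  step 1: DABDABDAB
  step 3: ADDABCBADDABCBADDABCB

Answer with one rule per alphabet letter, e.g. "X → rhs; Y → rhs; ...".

  step 0 ⇒ step 1: CCC ⇒ DAB·DAB·DAB
    C ↦ DAB
    A ↦ C  (constrained at step 1)
    B ↦ AD  (constrained at step 1)
    D ↦ B  (constrained at step 1)

A->C, B->AD, C->DAB, D->B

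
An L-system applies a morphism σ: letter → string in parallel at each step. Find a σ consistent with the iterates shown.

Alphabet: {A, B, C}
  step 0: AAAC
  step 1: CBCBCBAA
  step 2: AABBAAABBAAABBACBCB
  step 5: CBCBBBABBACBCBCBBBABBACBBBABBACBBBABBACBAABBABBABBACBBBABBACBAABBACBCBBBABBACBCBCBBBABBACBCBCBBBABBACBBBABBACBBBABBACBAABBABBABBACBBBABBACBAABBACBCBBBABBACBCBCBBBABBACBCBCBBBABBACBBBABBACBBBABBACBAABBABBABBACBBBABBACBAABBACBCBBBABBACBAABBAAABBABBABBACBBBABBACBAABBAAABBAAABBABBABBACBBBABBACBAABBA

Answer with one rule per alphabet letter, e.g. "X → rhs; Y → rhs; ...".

A->CB, B->BBA, C->AA

  step 1 ⇒ step 2: CBCBCBAA ⇒ AA·BBA·AA·BBA·AA·BBA·CB·CB
    A ↦ CB
    B ↦ BBA
    C ↦ AA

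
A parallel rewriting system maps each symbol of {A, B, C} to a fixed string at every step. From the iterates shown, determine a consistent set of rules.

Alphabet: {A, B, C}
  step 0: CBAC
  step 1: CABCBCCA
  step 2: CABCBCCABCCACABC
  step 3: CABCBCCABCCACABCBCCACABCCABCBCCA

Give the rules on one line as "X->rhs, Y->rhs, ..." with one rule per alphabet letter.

  step 2 ⇒ step 3: CABCBCCABCCACABC ⇒ CA·BC·BC·CA·BC·CA·CA·BC·BC·CA·CA·BC·CA·BC·BC·CA
    A ↦ BC
    B ↦ BC
    C ↦ CA

A->BC, B->BC, C->CA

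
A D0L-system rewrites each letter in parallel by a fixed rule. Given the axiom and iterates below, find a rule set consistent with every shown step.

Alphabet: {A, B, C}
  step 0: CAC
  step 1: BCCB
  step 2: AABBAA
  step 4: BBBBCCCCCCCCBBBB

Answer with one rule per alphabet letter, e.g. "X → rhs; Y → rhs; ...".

  step 1 ⇒ step 2: BCCB ⇒ AA·B·B·AA
    B ↦ AA
    C ↦ B
  step 0 ⇒ step 1: CAC ⇒ B·CC·B
    A ↦ CC

A->CC, B->AA, C->B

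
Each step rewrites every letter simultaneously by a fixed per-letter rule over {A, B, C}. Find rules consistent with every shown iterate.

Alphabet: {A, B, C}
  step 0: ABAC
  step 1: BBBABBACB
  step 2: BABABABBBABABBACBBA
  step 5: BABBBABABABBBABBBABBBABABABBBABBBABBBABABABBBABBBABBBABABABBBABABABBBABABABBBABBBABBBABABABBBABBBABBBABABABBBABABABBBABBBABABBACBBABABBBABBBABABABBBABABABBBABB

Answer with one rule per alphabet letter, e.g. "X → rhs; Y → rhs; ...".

A->BB, B->BA, C->ACB

  step 1 ⇒ step 2: BBBABBACB ⇒ BA·BA·BA·BB·BA·BA·BB·ACB·BA
    A ↦ BB
    B ↦ BA
    C ↦ ACB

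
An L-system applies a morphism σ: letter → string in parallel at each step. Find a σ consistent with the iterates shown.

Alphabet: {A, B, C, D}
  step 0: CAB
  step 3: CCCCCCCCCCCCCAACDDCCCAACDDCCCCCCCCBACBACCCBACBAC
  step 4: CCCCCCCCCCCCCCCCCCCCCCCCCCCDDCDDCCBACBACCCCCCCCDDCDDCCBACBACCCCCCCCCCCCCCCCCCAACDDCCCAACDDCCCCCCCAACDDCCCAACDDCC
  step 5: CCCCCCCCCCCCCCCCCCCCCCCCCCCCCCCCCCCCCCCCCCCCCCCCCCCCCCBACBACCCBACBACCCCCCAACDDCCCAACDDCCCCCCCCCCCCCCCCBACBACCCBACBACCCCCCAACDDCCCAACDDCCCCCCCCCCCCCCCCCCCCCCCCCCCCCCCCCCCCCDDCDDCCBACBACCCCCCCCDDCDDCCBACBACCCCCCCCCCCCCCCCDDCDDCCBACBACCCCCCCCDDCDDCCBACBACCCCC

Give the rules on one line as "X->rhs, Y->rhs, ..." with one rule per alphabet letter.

A->CDD, B->CAA, C->CC, D->BAC

  step 4 ⇒ step 5: CCCCCCCCCCCCCCCCCCCCCCCCCCCDDCDDCCBACBACCCCCCCCDDCDDCCBACBACCCCCCCCCCCCCCCCCCAACDDCCCAACDDCCCCCCCAACDDCCCAACDDCC ⇒ CC·CC·CC·CC·CC·CC·CC·CC·CC·CC·CC·CC·CC·CC·CC·CC·CC·CC·CC·CC·CC·CC·CC·CC·CC·CC·CC·BAC·BAC·CC·BAC·BAC·CC·CC·CAA·CDD·CC·CAA·CDD·CC·CC·CC·CC·CC·CC·CC·CC·BAC·BAC·CC·BAC·BAC·CC·CC·CAA·CDD·CC·CAA·CDD·CC·CC·CC·CC·CC·CC·CC·CC·CC·CC·CC·CC·CC·CC·CC·CC·CC·CC·CDD·CDD·CC·BAC·BAC·CC·CC·CC·CDD·CDD·CC·BAC·BAC·CC·CC·CC·CC·CC·CC·CC·CDD·CDD·CC·BAC·BAC·CC·CC·CC·CDD·CDD·CC·BAC·BAC·CC·CC
    A ↦ CDD
    B ↦ CAA
    C ↦ CC
    D ↦ BAC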